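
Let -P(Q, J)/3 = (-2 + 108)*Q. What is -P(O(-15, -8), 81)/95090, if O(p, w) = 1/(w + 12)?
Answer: 159/190180 ≈ 0.00083605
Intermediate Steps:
O(p, w) = 1/(12 + w)
P(Q, J) = -318*Q (P(Q, J) = -3*(-2 + 108)*Q = -318*Q)
-P(O(-15, -8), 81)/95090 = -(-318)/(12 - 8)/95090 = -(-318)/4*(1/95090) = -1*(-159/2)*(1/95090) = (159/2)*(1/95090) = 159/190180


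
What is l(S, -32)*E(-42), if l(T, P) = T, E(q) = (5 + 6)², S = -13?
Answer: -1573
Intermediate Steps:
E(q) = 121 (E(q) = 11² = 121)
l(S, -32)*E(-42) = -13*121 = -1573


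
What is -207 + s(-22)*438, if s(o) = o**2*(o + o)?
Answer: -9327855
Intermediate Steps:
s(o) = 2*o**3 (s(o) = o**2*(2*o) = 2*o**3)
-207 + s(-22)*438 = -207 + (2*(-22)**3)*438 = -207 + (2*(-10648))*438 = -207 - 21296*438 = -207 - 9327648 = -9327855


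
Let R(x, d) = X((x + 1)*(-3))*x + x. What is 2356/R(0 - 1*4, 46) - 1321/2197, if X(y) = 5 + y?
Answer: -1313848/32955 ≈ -39.868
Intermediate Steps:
R(x, d) = x + x*(2 - 3*x) (R(x, d) = (5 + (x + 1)*(-3))*x + x = (5 + (1 + x)*(-3))*x + x = (5 + (-3 - 3*x))*x + x = (2 - 3*x)*x + x = x*(2 - 3*x) + x = x + x*(2 - 3*x))
2356/R(0 - 1*4, 46) - 1321/2197 = 2356/((3*(0 - 1*4)*(1 - (0 - 1*4)))) - 1321/2197 = 2356/((3*(0 - 4)*(1 - (0 - 4)))) - 1321*1/2197 = 2356/((3*(-4)*(1 - 1*(-4)))) - 1321/2197 = 2356/((3*(-4)*(1 + 4))) - 1321/2197 = 2356/((3*(-4)*5)) - 1321/2197 = 2356/(-60) - 1321/2197 = 2356*(-1/60) - 1321/2197 = -589/15 - 1321/2197 = -1313848/32955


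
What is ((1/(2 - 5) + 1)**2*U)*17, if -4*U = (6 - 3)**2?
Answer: -17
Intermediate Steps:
U = -9/4 (U = -(6 - 3)**2/4 = -1/4*3**2 = -1/4*9 = -9/4 ≈ -2.2500)
((1/(2 - 5) + 1)**2*U)*17 = ((1/(2 - 5) + 1)**2*(-9/4))*17 = ((1/(-3) + 1)**2*(-9/4))*17 = ((-1/3 + 1)**2*(-9/4))*17 = ((2/3)**2*(-9/4))*17 = ((4/9)*(-9/4))*17 = -1*17 = -17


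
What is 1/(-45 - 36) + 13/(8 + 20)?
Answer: 1025/2268 ≈ 0.45194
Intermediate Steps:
1/(-45 - 36) + 13/(8 + 20) = 1/(-81) + 13/28 = -1/81 + (1/28)*13 = -1/81 + 13/28 = 1025/2268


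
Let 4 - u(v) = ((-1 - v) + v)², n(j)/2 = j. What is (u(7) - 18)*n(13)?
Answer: -390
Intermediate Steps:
n(j) = 2*j
u(v) = 3 (u(v) = 4 - ((-1 - v) + v)² = 4 - 1*(-1)² = 4 - 1*1 = 4 - 1 = 3)
(u(7) - 18)*n(13) = (3 - 18)*(2*13) = -15*26 = -390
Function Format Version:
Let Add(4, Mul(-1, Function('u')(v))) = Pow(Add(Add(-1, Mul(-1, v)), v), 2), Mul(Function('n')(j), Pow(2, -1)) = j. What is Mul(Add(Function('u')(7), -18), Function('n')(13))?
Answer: -390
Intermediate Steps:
Function('n')(j) = Mul(2, j)
Function('u')(v) = 3 (Function('u')(v) = Add(4, Mul(-1, Pow(Add(Add(-1, Mul(-1, v)), v), 2))) = Add(4, Mul(-1, Pow(-1, 2))) = Add(4, Mul(-1, 1)) = Add(4, -1) = 3)
Mul(Add(Function('u')(7), -18), Function('n')(13)) = Mul(Add(3, -18), Mul(2, 13)) = Mul(-15, 26) = -390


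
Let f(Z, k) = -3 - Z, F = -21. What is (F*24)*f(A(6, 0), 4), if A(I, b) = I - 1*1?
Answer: 4032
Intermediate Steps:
A(I, b) = -1 + I (A(I, b) = I - 1 = -1 + I)
(F*24)*f(A(6, 0), 4) = (-21*24)*(-3 - (-1 + 6)) = -504*(-3 - 1*5) = -504*(-3 - 5) = -504*(-8) = 4032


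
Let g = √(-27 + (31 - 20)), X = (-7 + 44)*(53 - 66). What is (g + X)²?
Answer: 231345 - 3848*I ≈ 2.3135e+5 - 3848.0*I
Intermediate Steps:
X = -481 (X = 37*(-13) = -481)
g = 4*I (g = √(-27 + 11) = √(-16) = 4*I ≈ 4.0*I)
(g + X)² = (4*I - 481)² = (-481 + 4*I)²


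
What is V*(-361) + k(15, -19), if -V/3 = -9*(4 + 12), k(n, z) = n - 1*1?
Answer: -155938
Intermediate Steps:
k(n, z) = -1 + n (k(n, z) = n - 1 = -1 + n)
V = 432 (V = -(-27)*(4 + 12) = -(-27)*16 = -3*(-144) = 432)
V*(-361) + k(15, -19) = 432*(-361) + (-1 + 15) = -155952 + 14 = -155938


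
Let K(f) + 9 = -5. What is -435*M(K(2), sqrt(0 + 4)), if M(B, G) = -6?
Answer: 2610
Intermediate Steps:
K(f) = -14 (K(f) = -9 - 5 = -14)
-435*M(K(2), sqrt(0 + 4)) = -435*(-6) = 2610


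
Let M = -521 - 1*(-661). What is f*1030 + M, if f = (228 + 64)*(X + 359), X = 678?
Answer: 311888260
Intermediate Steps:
M = 140 (M = -521 + 661 = 140)
f = 302804 (f = (228 + 64)*(678 + 359) = 292*1037 = 302804)
f*1030 + M = 302804*1030 + 140 = 311888120 + 140 = 311888260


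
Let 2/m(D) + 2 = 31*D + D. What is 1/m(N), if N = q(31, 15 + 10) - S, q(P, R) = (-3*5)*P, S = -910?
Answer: 7119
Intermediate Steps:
q(P, R) = -15*P
N = 445 (N = -15*31 - 1*(-910) = -465 + 910 = 445)
m(D) = 2/(-2 + 32*D) (m(D) = 2/(-2 + (31*D + D)) = 2/(-2 + 32*D))
1/m(N) = 1/(1/(-1 + 16*445)) = 1/(1/(-1 + 7120)) = 1/(1/7119) = 7119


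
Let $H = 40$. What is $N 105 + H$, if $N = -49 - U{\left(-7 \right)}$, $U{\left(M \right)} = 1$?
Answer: $-5210$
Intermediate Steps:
$N = -50$ ($N = -49 - 1 = -50$)
$N 105 + H = \left(-50\right) 105 + 40 = -5250 + 40 = -5210$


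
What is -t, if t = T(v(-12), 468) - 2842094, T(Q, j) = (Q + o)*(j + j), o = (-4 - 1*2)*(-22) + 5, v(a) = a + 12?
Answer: 2713862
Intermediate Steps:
v(a) = 12 + a
o = 137 (o = (-4 - 2)*(-22) + 5 = -6*(-22) + 5 = 132 + 5 = 137)
T(Q, j) = 2*j*(137 + Q) (T(Q, j) = (Q + 137)*(j + j) = (137 + Q)*(2*j) = 2*j*(137 + Q))
t = -2713862 (t = 2*468*(137 + (12 - 12)) - 2842094 = 2*468*(137 + 0) - 2842094 = 2*468*137 - 2842094 = 128232 - 2842094 = -2713862)
-t = -1*(-2713862) = 2713862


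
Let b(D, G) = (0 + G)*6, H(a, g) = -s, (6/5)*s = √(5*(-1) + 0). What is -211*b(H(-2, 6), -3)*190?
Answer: 721620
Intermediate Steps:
s = 5*I*√5/6 (s = 5*√(5*(-1) + 0)/6 = 5*√(-5 + 0)/6 = 5*√(-5)/6 = 5*(I*√5)/6 = 5*I*√5/6 ≈ 1.8634*I)
H(a, g) = -5*I*√5/6
b(D, G) = 6*G (b(D, G) = G*6 = 6*G)
-211*b(H(-2, 6), -3)*190 = -1266*(-3)*190 = -211*(-18)*190 = 3798*190 = 721620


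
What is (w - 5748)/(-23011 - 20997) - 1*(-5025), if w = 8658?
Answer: 110568645/22004 ≈ 5024.9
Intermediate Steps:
(w - 5748)/(-23011 - 20997) - 1*(-5025) = (8658 - 5748)/(-23011 - 20997) - 1*(-5025) = 2910/(-44008) + 5025 = 2910*(-1/44008) + 5025 = -1455/22004 + 5025 = 110568645/22004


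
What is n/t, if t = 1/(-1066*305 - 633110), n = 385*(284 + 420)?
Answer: -259721369600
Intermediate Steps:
n = 271040 (n = 385*704 = 271040)
t = -1/958240 (t = 1/(-325130 - 633110) = 1/(-958240) = -1/958240 ≈ -1.0436e-6)
n/t = 271040/(-1/958240) = 271040*(-958240) = -259721369600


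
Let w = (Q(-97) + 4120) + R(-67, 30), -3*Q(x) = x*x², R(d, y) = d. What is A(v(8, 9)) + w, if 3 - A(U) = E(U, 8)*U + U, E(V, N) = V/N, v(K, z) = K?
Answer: 924793/3 ≈ 3.0826e+5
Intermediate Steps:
Q(x) = -x³/3 (Q(x) = -x*x²/3 = -x³/3)
w = 924832/3 (w = (-⅓*(-97)³ + 4120) - 67 = (-⅓*(-912673) + 4120) - 67 = (912673/3 + 4120) - 67 = 925033/3 - 67 = 924832/3 ≈ 3.0828e+5)
A(U) = 3 - U - U²/8 (A(U) = 3 - ((U/8)*U + U) = 3 - (U²/8 + U) = 3 - (U + U²/8) = 3 + (-U - U²/8) = 3 - U - U²/8)
A(v(8, 9)) + w = (3 - 1*8 - ⅛*8²) + 924832/3 = (3 - 8 - ⅛*64) + 924832/3 = (3 - 8 - 8) + 924832/3 = -13 + 924832/3 = 924793/3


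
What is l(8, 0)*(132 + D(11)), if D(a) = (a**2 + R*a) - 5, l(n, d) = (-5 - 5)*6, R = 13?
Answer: -23460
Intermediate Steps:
l(n, d) = -60 (l(n, d) = -10*6 = -60)
D(a) = -5 + a**2 + 13*a (D(a) = (a**2 + 13*a) - 5 = -5 + a**2 + 13*a)
l(8, 0)*(132 + D(11)) = -60*(132 + (-5 + 11**2 + 13*11)) = -60*(132 + (-5 + 121 + 143)) = -60*(132 + 259) = -60*391 = -23460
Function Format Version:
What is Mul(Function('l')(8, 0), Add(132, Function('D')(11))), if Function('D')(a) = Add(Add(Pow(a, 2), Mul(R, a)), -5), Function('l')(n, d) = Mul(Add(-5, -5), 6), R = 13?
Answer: -23460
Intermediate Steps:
Function('l')(n, d) = -60 (Function('l')(n, d) = Mul(-10, 6) = -60)
Function('D')(a) = Add(-5, Pow(a, 2), Mul(13, a)) (Function('D')(a) = Add(Add(Pow(a, 2), Mul(13, a)), -5) = Add(-5, Pow(a, 2), Mul(13, a)))
Mul(Function('l')(8, 0), Add(132, Function('D')(11))) = Mul(-60, Add(132, Add(-5, Pow(11, 2), Mul(13, 11)))) = Mul(-60, Add(132, Add(-5, 121, 143))) = Mul(-60, Add(132, 259)) = Mul(-60, 391) = -23460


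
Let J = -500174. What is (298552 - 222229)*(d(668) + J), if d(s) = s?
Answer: -38123796438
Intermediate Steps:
(298552 - 222229)*(d(668) + J) = (298552 - 222229)*(668 - 500174) = 76323*(-499506) = -38123796438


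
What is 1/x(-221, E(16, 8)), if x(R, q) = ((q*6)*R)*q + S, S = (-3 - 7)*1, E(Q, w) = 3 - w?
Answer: -1/33160 ≈ -3.0157e-5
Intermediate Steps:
S = -10 (S = -10*1 = -10)
x(R, q) = -10 + 6*R*q**2 (x(R, q) = ((q*6)*R)*q - 10 = ((6*q)*R)*q - 10 = (6*R*q)*q - 10 = 6*R*q**2 - 10 = -10 + 6*R*q**2)
1/x(-221, E(16, 8)) = 1/(-10 + 6*(-221)*(3 - 1*8)**2) = 1/(-10 + 6*(-221)*(3 - 8)**2) = 1/(-10 + 6*(-221)*(-5)**2) = 1/(-10 + 6*(-221)*25) = 1/(-10 - 33150) = 1/(-33160) = -1/33160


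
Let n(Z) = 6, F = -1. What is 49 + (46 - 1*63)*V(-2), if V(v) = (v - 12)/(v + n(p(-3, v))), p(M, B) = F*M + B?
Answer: 217/2 ≈ 108.50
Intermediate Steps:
p(M, B) = B - M (p(M, B) = -M + B = B - M)
V(v) = (-12 + v)/(6 + v) (V(v) = (v - 12)/(v + 6) = (-12 + v)/(6 + v))
49 + (46 - 1*63)*V(-2) = 49 + (46 - 1*63)*((-12 - 2)/(6 - 2)) = 49 + (46 - 63)*(-14/4) = 49 - 17*(-14)/4 = 49 - 17*(-7/2) = 49 + 119/2 = 217/2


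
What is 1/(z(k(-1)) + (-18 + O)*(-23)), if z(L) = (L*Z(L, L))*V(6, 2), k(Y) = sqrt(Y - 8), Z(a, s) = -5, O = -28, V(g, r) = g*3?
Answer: 529/596132 + 135*I/596132 ≈ 0.00088739 + 0.00022646*I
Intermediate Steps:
V(g, r) = 3*g
k(Y) = sqrt(-8 + Y)
z(L) = -90*L (z(L) = (L*(-5))*(3*6) = -5*L*18 = -90*L)
1/(z(k(-1)) + (-18 + O)*(-23)) = 1/(-90*sqrt(-8 - 1) + (-18 - 28)*(-23)) = 1/(-270*I - 46*(-23)) = 1/(-270*I + 1058) = 1/(1058 - 270*I) = (1058 + 270*I)/1192264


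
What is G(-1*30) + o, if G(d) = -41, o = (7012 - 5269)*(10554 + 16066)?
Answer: 46398619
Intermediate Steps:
o = 46398660 (o = 1743*26620 = 46398660)
G(-1*30) + o = -41 + 46398660 = 46398619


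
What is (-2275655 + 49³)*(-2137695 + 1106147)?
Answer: 2226086773288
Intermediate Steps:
(-2275655 + 49³)*(-2137695 + 1106147) = (-2275655 + 117649)*(-1031548) = -2158006*(-1031548) = 2226086773288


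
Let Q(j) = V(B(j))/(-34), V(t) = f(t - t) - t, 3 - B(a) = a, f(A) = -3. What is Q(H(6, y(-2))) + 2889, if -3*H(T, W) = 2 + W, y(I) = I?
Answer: 49116/17 ≈ 2889.2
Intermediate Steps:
B(a) = 3 - a
V(t) = -3 - t
H(T, W) = -⅔ - W/3 (H(T, W) = -(2 + W)/3 = -⅔ - W/3)
Q(j) = 3/17 - j/34 (Q(j) = (-3 - (3 - j))/(-34) = (-3 + (-3 + j))*(-1/34) = (-6 + j)*(-1/34) = 3/17 - j/34)
Q(H(6, y(-2))) + 2889 = (3/17 - (-⅔ - ⅓*(-2))/34) + 2889 = (3/17 - (-⅔ + ⅔)/34) + 2889 = (3/17 - 1/34*0) + 2889 = (3/17 + 0) + 2889 = 3/17 + 2889 = 49116/17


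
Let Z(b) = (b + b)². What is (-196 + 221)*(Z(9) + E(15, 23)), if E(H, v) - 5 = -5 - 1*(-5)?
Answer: 8225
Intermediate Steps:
Z(b) = 4*b² (Z(b) = (2*b)² = 4*b²)
E(H, v) = 5 (E(H, v) = 5 + (-5 - 1*(-5)) = 5 + (-5 + 5) = 5 + 0 = 5)
(-196 + 221)*(Z(9) + E(15, 23)) = (-196 + 221)*(4*9² + 5) = 25*(4*81 + 5) = 25*(324 + 5) = 25*329 = 8225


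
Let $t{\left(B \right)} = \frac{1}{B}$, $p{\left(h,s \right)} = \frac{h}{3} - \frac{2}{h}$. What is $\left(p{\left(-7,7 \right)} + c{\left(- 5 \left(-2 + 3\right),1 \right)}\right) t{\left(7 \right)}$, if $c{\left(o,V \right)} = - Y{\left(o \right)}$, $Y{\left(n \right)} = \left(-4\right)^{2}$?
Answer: $- \frac{379}{147} \approx -2.5782$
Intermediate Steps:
$Y{\left(n \right)} = 16$
$c{\left(o,V \right)} = -16$ ($c{\left(o,V \right)} = \left(-1\right) 16 = -16$)
$p{\left(h,s \right)} = - \frac{2}{h} + \frac{h}{3}$ ($p{\left(h,s \right)} = h \frac{1}{3} - \frac{2}{h} = \frac{h}{3} - \frac{2}{h} = - \frac{2}{h} + \frac{h}{3}$)
$\left(p{\left(-7,7 \right)} + c{\left(- 5 \left(-2 + 3\right),1 \right)}\right) t{\left(7 \right)} = \frac{\left(- \frac{2}{-7} + \frac{1}{3} \left(-7\right)\right) - 16}{7} = \left(\left(\left(-2\right) \left(- \frac{1}{7}\right) - \frac{7}{3}\right) - 16\right) \frac{1}{7} = \left(\left(\frac{2}{7} - \frac{7}{3}\right) - 16\right) \frac{1}{7} = \left(- \frac{43}{21} - 16\right) \frac{1}{7} = \left(- \frac{379}{21}\right) \frac{1}{7} = - \frac{379}{147}$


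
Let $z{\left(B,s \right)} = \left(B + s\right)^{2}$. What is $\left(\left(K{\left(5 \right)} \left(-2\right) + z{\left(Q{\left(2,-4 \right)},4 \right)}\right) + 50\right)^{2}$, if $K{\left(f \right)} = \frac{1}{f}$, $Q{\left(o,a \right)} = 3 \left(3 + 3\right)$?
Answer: $\frac{7118224}{25} \approx 2.8473 \cdot 10^{5}$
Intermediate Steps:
$Q{\left(o,a \right)} = 18$ ($Q{\left(o,a \right)} = 3 \cdot 6 = 18$)
$\left(\left(K{\left(5 \right)} \left(-2\right) + z{\left(Q{\left(2,-4 \right)},4 \right)}\right) + 50\right)^{2} = \left(\left(\frac{1}{5} \left(-2\right) + \left(18 + 4\right)^{2}\right) + 50\right)^{2} = \left(\left(\frac{1}{5} \left(-2\right) + 22^{2}\right) + 50\right)^{2} = \left(\left(- \frac{2}{5} + 484\right) + 50\right)^{2} = \left(\frac{2418}{5} + 50\right)^{2} = \left(\frac{2668}{5}\right)^{2} = \frac{7118224}{25}$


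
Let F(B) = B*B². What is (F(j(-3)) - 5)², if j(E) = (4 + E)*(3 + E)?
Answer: 25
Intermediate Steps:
j(E) = (3 + E)*(4 + E)
F(B) = B³
(F(j(-3)) - 5)² = ((12 + (-3)² + 7*(-3))³ - 5)² = ((12 + 9 - 21)³ - 5)² = (0³ - 5)² = (0 - 5)² = (-5)² = 25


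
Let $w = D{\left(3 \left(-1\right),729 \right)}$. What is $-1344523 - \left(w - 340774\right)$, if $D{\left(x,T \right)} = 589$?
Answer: $-1004338$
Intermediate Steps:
$w = 589$
$-1344523 - \left(w - 340774\right) = -1344523 - \left(589 - 340774\right) = -1344523 - -340185 = -1344523 + 340185 = -1004338$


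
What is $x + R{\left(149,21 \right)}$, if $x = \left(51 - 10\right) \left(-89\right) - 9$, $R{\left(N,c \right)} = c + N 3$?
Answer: $-3190$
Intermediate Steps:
$R{\left(N,c \right)} = c + 3 N$
$x = -3658$ ($x = \left(51 - 10\right) \left(-89\right) - 9 = 41 \left(-89\right) - 9 = -3649 - 9 = -3658$)
$x + R{\left(149,21 \right)} = -3658 + \left(21 + 3 \cdot 149\right) = -3658 + \left(21 + 447\right) = -3658 + 468 = -3190$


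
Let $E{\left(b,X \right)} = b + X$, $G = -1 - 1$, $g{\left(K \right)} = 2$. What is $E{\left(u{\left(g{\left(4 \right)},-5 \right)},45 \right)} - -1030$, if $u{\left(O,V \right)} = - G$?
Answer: $1077$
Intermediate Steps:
$G = -2$
$u{\left(O,V \right)} = 2$ ($u{\left(O,V \right)} = \left(-1\right) \left(-2\right) = 2$)
$E{\left(b,X \right)} = X + b$
$E{\left(u{\left(g{\left(4 \right)},-5 \right)},45 \right)} - -1030 = \left(45 + 2\right) - -1030 = 47 + 1030 = 1077$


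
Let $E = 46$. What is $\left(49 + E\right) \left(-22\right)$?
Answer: $-2090$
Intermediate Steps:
$\left(49 + E\right) \left(-22\right) = \left(49 + 46\right) \left(-22\right) = 95 \left(-22\right) = -2090$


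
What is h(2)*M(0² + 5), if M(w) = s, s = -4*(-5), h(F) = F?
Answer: 40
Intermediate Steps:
s = 20
M(w) = 20
h(2)*M(0² + 5) = 2*20 = 40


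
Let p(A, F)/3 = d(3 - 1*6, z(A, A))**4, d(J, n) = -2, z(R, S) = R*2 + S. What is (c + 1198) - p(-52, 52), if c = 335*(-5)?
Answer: -525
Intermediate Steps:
z(R, S) = S + 2*R (z(R, S) = 2*R + S = S + 2*R)
c = -1675
p(A, F) = 48 (p(A, F) = 3*(-2)**4 = 3*16 = 48)
(c + 1198) - p(-52, 52) = (-1675 + 1198) - 1*48 = -477 - 48 = -525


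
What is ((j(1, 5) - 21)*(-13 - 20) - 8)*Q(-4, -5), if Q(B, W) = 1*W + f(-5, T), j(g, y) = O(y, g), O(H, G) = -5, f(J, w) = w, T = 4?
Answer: -850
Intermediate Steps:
j(g, y) = -5
Q(B, W) = 4 + W (Q(B, W) = 1*W + 4 = W + 4 = 4 + W)
((j(1, 5) - 21)*(-13 - 20) - 8)*Q(-4, -5) = ((-5 - 21)*(-13 - 20) - 8)*(4 - 5) = (-26*(-33) - 8)*(-1) = (858 - 8)*(-1) = 850*(-1) = -850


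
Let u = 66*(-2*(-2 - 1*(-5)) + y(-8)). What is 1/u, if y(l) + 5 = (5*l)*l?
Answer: 1/20394 ≈ 4.9034e-5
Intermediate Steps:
y(l) = -5 + 5*l² (y(l) = -5 + (5*l)*l = -5 + 5*l²)
u = 20394 (u = 66*(-2*(-2 - 1*(-5)) + (-5 + 5*(-8)²)) = 66*(-2*(-2 + 5) + (-5 + 5*64)) = 66*(-2*3 + (-5 + 320)) = 66*(-6 + 315) = 66*309 = 20394)
1/u = 1/20394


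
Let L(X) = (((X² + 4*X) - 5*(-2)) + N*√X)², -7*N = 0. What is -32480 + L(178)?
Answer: 1050116356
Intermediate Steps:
N = 0 (N = -⅐*0 = 0)
L(X) = (10 + X² + 4*X)² (L(X) = (((X² + 4*X) - 5*(-2)) + 0*√X)² = (((X² + 4*X) + 10) + 0)² = ((10 + X² + 4*X) + 0)² = (10 + X² + 4*X)²)
-32480 + L(178) = -32480 + (10 + 178² + 4*178)² = -32480 + (10 + 31684 + 712)² = -32480 + 32406² = -32480 + 1050148836 = 1050116356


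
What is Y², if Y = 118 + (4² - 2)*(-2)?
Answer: 8100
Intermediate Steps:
Y = 90 (Y = 118 + (16 - 2)*(-2) = 118 + 14*(-2) = 118 - 28 = 90)
Y² = 90² = 8100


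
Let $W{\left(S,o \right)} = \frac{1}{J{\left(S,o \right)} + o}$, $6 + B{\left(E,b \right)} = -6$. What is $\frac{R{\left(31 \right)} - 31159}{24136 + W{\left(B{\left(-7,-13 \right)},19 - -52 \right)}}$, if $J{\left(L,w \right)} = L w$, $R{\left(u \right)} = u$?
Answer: $- \frac{8103656}{6283405} \approx -1.2897$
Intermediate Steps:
$B{\left(E,b \right)} = -12$ ($B{\left(E,b \right)} = -6 - 6 = -12$)
$W{\left(S,o \right)} = \frac{1}{o + S o}$ ($W{\left(S,o \right)} = \frac{1}{S o + o} = \frac{1}{o + S o}$)
$\frac{R{\left(31 \right)} - 31159}{24136 + W{\left(B{\left(-7,-13 \right)},19 - -52 \right)}} = \frac{31 - 31159}{24136 + \frac{1}{\left(19 - -52\right) \left(1 - 12\right)}} = - \frac{31128}{24136 + \frac{1}{\left(19 + 52\right) \left(-11\right)}} = - \frac{31128}{24136 + \frac{1}{71} \left(- \frac{1}{11}\right)} = - \frac{31128}{24136 - \frac{1}{781}} = - \frac{31128}{\frac{18850215}{781}} = \left(-31128\right) \frac{781}{18850215} = - \frac{8103656}{6283405}$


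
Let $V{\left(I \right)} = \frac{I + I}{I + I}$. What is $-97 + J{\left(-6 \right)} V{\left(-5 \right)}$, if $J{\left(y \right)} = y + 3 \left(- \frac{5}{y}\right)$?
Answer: $- \frac{201}{2} \approx -100.5$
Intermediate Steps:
$J{\left(y \right)} = y - \frac{15}{y}$
$V{\left(I \right)} = 1$ ($V{\left(I \right)} = \frac{2 I}{2 I} = 2 I \frac{1}{2 I} = 1$)
$-97 + J{\left(-6 \right)} V{\left(-5 \right)} = -97 + \left(-6 - \frac{15}{-6}\right) 1 = -97 + \left(-6 - - \frac{5}{2}\right) 1 = -97 + \left(-6 + \frac{5}{2}\right) 1 = -97 - \frac{7}{2} = - \frac{201}{2}$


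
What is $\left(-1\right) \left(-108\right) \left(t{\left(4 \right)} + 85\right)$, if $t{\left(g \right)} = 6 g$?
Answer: $11772$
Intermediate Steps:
$\left(-1\right) \left(-108\right) \left(t{\left(4 \right)} + 85\right) = \left(-1\right) \left(-108\right) \left(6 \cdot 4 + 85\right) = 108 \left(24 + 85\right) = 108 \cdot 109 = 11772$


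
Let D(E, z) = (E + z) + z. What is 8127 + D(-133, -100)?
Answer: 7794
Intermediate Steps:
D(E, z) = E + 2*z
8127 + D(-133, -100) = 8127 + (-133 + 2*(-100)) = 8127 + (-133 - 200) = 8127 - 333 = 7794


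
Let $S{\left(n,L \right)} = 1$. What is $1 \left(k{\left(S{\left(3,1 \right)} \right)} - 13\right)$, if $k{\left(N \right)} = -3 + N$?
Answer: $-15$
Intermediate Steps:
$1 \left(k{\left(S{\left(3,1 \right)} \right)} - 13\right) = 1 \left(\left(-3 + 1\right) - 13\right) = 1 \left(-2 - 13\right) = 1 \left(-15\right) = -15$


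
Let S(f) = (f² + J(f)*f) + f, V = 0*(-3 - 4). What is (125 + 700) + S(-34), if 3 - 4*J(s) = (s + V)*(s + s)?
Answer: 43147/2 ≈ 21574.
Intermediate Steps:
V = 0 (V = 0*(-7) = 0)
J(s) = ¾ - s²/2 (J(s) = ¾ - (s + 0)*(s + s)/4 = ¾ - s*2*s/4 = ¾ - s²/2)
S(f) = f + f² + f*(¾ - f²/2) (S(f) = (f² + (¾ - f²/2)*f) + f = (f² + f*(¾ - f²/2)) + f = f + f² + f*(¾ - f²/2))
(125 + 700) + S(-34) = (125 + 700) + (¼)*(-34)*(7 - 2*(-34)² + 4*(-34)) = 825 + (¼)*(-34)*(7 - 2*1156 - 136) = 825 + (¼)*(-34)*(7 - 2312 - 136) = 825 + (¼)*(-34)*(-2441) = 825 + 41497/2 = 43147/2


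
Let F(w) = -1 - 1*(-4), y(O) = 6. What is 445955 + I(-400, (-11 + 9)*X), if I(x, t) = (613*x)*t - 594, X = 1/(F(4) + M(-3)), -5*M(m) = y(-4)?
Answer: 6460249/9 ≈ 7.1781e+5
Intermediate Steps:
F(w) = 3 (F(w) = -1 + 4 = 3)
M(m) = -6/5 (M(m) = -⅕*6 = -6/5)
X = 5/9 (X = 1/(3 - 6/5) = 1/(9/5) = 5/9 ≈ 0.55556)
I(x, t) = -594 + 613*t*x (I(x, t) = 613*t*x - 594 = -594 + 613*t*x)
445955 + I(-400, (-11 + 9)*X) = 445955 + (-594 + 613*((-11 + 9)*(5/9))*(-400)) = 445955 + (-594 + 613*(-2*5/9)*(-400)) = 445955 + (-594 + 613*(-10/9)*(-400)) = 445955 + (-594 + 2452000/9) = 445955 + 2446654/9 = 6460249/9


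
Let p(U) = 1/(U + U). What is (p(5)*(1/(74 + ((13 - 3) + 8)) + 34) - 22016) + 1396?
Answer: -18967271/920 ≈ -20617.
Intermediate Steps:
p(U) = 1/(2*U)
(p(5)*(1/(74 + ((13 - 3) + 8)) + 34) - 22016) + 1396 = (((½)/5)*(1/(74 + ((13 - 3) + 8)) + 34) - 22016) + 1396 = (((½)*(⅕))*(1/(74 + (10 + 8)) + 34) - 22016) + 1396 = ((1/(74 + 18) + 34)/10 - 22016) + 1396 = ((1/92 + 34)/10 - 22016) + 1396 = ((⅒)*(3129/92) - 22016) + 1396 = (3129/920 - 22016) + 1396 = -20251591/920 + 1396 = -18967271/920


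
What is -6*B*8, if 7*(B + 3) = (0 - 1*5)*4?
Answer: 1968/7 ≈ 281.14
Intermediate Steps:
B = -41/7 (B = -3 + ((0 - 1*5)*4)/7 = -3 + ((0 - 5)*4)/7 = -3 + (-5*4)/7 = -3 + (⅐)*(-20) = -3 - 20/7 = -41/7 ≈ -5.8571)
-6*B*8 = -6*(-41/7)*8 = (246/7)*8 = 1968/7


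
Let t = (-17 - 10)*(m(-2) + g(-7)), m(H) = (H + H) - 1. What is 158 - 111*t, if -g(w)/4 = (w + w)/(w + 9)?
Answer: 69089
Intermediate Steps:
g(w) = -8*w/(9 + w) (g(w) = -4*(w + w)/(w + 9) = -4*2*w/(9 + w) = -8*w/(9 + w))
m(H) = -1 + 2*H (m(H) = 2*H - 1 = -1 + 2*H)
t = -621 (t = (-17 - 10)*((-1 + 2*(-2)) - 8*(-7)/(9 - 7)) = -27*((-1 - 4) - 8*(-7)/2) = -27*(-5 - 8*(-7)*1/2) = -27*(-5 + 28) = -27*23 = -621)
158 - 111*t = 158 - 111*(-621) = 158 + 68931 = 69089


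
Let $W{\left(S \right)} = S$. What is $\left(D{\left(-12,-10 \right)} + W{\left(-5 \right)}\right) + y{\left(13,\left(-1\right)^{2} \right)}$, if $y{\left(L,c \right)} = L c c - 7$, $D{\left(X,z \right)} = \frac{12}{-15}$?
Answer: $\frac{1}{5} \approx 0.2$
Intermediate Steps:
$D{\left(X,z \right)} = - \frac{4}{5}$ ($D{\left(X,z \right)} = 12 \left(- \frac{1}{15}\right) = - \frac{4}{5}$)
$y{\left(L,c \right)} = -7 + L c^{2}$ ($y{\left(L,c \right)} = L c^{2} - 7 = -7 + L c^{2}$)
$\left(D{\left(-12,-10 \right)} + W{\left(-5 \right)}\right) + y{\left(13,\left(-1\right)^{2} \right)} = \left(- \frac{4}{5} - 5\right) - \left(7 - 13 \left(\left(-1\right)^{2}\right)^{2}\right) = - \frac{29}{5} - \left(7 - 13 \cdot 1^{2}\right) = - \frac{29}{5} + \left(-7 + 13 \cdot 1\right) = - \frac{29}{5} + \left(-7 + 13\right) = - \frac{29}{5} + 6 = \frac{1}{5}$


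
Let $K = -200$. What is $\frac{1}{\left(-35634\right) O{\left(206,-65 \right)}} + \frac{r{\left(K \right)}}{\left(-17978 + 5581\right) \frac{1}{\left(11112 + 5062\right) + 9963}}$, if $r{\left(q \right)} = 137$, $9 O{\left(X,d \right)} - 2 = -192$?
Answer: $- \frac{8081151057389}{27977797540} \approx -288.84$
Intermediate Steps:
$O{\left(X,d \right)} = - \frac{190}{9}$ ($O{\left(X,d \right)} = \frac{2}{9} + \frac{1}{9} \left(-192\right) = \frac{2}{9} - \frac{64}{3} = - \frac{190}{9}$)
$\frac{1}{\left(-35634\right) O{\left(206,-65 \right)}} + \frac{r{\left(K \right)}}{\left(-17978 + 5581\right) \frac{1}{\left(11112 + 5062\right) + 9963}} = \frac{1}{\left(-35634\right) \left(- \frac{190}{9}\right)} + \frac{137}{\left(-17978 + 5581\right) \frac{1}{\left(11112 + 5062\right) + 9963}} = \left(- \frac{1}{35634}\right) \left(- \frac{9}{190}\right) + \frac{137}{\left(-12397\right) \frac{1}{16174 + 9963}} = \frac{3}{2256820} + \frac{137}{\left(-12397\right) \frac{1}{26137}} = \frac{3}{2256820} + \frac{137}{- \frac{12397}{26137}} = \frac{3}{2256820} + 137 \left(- \frac{26137}{12397}\right) = \frac{3}{2256820} - \frac{3580769}{12397} = - \frac{8081151057389}{27977797540}$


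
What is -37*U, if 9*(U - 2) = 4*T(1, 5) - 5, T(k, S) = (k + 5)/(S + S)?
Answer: -2849/45 ≈ -63.311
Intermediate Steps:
T(k, S) = (5 + k)/(2*S) (T(k, S) = (5 + k)/((2*S)) = (5 + k)*(1/(2*S)) = (5 + k)/(2*S))
U = 77/45 (U = 2 + (4*((½)*(5 + 1)/5) - 5)/9 = 2 + (4*((½)*(⅕)*6) - 5)/9 = 2 + (4*(⅗) - 5)/9 = 2 + (12/5 - 5)/9 = 2 + (⅑)*(-13/5) = 2 - 13/45 = 77/45 ≈ 1.7111)
-37*U = -37*77/45 = -2849/45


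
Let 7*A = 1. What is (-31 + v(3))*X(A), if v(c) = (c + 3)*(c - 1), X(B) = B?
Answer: -19/7 ≈ -2.7143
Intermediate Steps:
A = ⅐ (A = (⅐)*1 = ⅐ ≈ 0.14286)
v(c) = (-1 + c)*(3 + c) (v(c) = (3 + c)*(-1 + c) = (-1 + c)*(3 + c))
(-31 + v(3))*X(A) = (-31 + (-3 + 3² + 2*3))*(⅐) = (-31 + (-3 + 9 + 6))*(⅐) = (-31 + 12)*(⅐) = -19*⅐ = -19/7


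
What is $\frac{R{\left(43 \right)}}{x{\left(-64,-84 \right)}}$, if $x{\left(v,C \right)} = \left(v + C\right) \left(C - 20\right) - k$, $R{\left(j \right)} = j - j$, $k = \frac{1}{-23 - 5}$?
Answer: $0$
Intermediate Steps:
$k = - \frac{1}{28}$ ($k = \frac{1}{-23 - 5} = \frac{1}{-28} = - \frac{1}{28} \approx -0.035714$)
$R{\left(j \right)} = 0$
$x{\left(v,C \right)} = \frac{1}{28} + \left(-20 + C\right) \left(C + v\right)$ ($x{\left(v,C \right)} = \left(v + C\right) \left(C - 20\right) - - \frac{1}{28} = \left(C + v\right) \left(-20 + C\right) + \frac{1}{28} = \left(-20 + C\right) \left(C + v\right) + \frac{1}{28} = \frac{1}{28} + \left(-20 + C\right) \left(C + v\right)$)
$\frac{R{\left(43 \right)}}{x{\left(-64,-84 \right)}} = \frac{0}{\frac{1}{28} + \left(-84\right)^{2} - -1680 - -1280 - -5376} = \frac{0}{\frac{1}{28} + 7056 + 1680 + 1280 + 5376} = \frac{0}{\frac{430977}{28}} = 0 \cdot \frac{28}{430977} = 0$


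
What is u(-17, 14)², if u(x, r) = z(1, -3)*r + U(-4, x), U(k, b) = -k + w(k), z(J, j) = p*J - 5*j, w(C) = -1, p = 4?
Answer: 72361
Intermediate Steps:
z(J, j) = -5*j + 4*J (z(J, j) = 4*J - 5*j = -5*j + 4*J)
U(k, b) = -1 - k (U(k, b) = -k - 1 = -1 - k)
u(x, r) = 3 + 19*r (u(x, r) = (-5*(-3) + 4*1)*r + (-1 - 1*(-4)) = (15 + 4)*r + (-1 + 4) = 19*r + 3 = 3 + 19*r)
u(-17, 14)² = (3 + 19*14)² = (3 + 266)² = 269² = 72361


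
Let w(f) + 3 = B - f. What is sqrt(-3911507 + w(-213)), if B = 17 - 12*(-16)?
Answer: 4*I*sqrt(244443) ≈ 1977.6*I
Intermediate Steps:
B = 209 (B = 17 + 192 = 209)
w(f) = 206 - f (w(f) = -3 + (209 - f) = 206 - f)
sqrt(-3911507 + w(-213)) = sqrt(-3911507 + (206 - 1*(-213))) = sqrt(-3911507 + (206 + 213)) = sqrt(-3911507 + 419) = sqrt(-3911088) = 4*I*sqrt(244443)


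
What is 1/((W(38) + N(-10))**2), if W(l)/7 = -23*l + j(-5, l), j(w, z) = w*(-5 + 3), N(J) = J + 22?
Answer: 1/36433296 ≈ 2.7447e-8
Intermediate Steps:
N(J) = 22 + J
j(w, z) = -2*w (j(w, z) = w*(-2) = -2*w)
W(l) = 70 - 161*l (W(l) = 7*(-23*l - 2*(-5)) = 7*(-23*l + 10) = 7*(10 - 23*l) = 70 - 161*l)
1/((W(38) + N(-10))**2) = 1/(((70 - 161*38) + (22 - 10))**2) = 1/(((70 - 6118) + 12)**2) = 1/((-6048 + 12)**2) = 1/((-6036)**2) = 1/36433296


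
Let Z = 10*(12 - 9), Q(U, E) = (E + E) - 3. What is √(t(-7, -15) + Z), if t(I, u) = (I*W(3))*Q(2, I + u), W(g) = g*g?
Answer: √2991 ≈ 54.690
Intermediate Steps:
Q(U, E) = -3 + 2*E (Q(U, E) = 2*E - 3 = -3 + 2*E)
W(g) = g²
Z = 30 (Z = 10*3 = 30)
t(I, u) = 9*I*(-3 + 2*I + 2*u) (t(I, u) = (I*3²)*(-3 + 2*(I + u)) = (I*9)*(-3 + (2*I + 2*u)) = (9*I)*(-3 + 2*I + 2*u) = 9*I*(-3 + 2*I + 2*u))
√(t(-7, -15) + Z) = √(9*(-7)*(-3 + 2*(-7) + 2*(-15)) + 30) = √(9*(-7)*(-3 - 14 - 30) + 30) = √(9*(-7)*(-47) + 30) = √(2961 + 30) = √2991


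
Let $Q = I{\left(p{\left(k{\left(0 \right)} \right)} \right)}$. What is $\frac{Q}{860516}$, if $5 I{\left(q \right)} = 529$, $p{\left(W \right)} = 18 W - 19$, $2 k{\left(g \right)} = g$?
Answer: $\frac{529}{4302580} \approx 0.00012295$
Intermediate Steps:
$k{\left(g \right)} = \frac{g}{2}$
$p{\left(W \right)} = -19 + 18 W$
$I{\left(q \right)} = \frac{529}{5}$ ($I{\left(q \right)} = \frac{1}{5} \cdot 529 = \frac{529}{5}$)
$Q = \frac{529}{5} \approx 105.8$
$\frac{Q}{860516} = \frac{529}{5 \cdot 860516} = \frac{529}{5} \cdot \frac{1}{860516} = \frac{529}{4302580}$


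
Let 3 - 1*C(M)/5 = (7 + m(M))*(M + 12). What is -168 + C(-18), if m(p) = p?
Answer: -483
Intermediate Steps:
C(M) = 15 - 5*(7 + M)*(12 + M) (C(M) = 15 - 5*(7 + M)*(M + 12) = 15 - 5*(7 + M)*(12 + M))
-168 + C(-18) = -168 + (-405 - 95*(-18) - 5*(-18)**2) = -168 + (-405 + 1710 - 5*324) = -168 + (-405 + 1710 - 1620) = -168 - 315 = -483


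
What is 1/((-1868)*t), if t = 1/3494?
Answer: -1747/934 ≈ -1.8704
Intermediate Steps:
t = 1/3494 ≈ 0.00028620
1/((-1868)*t) = 1/((-1868)*(1/3494)) = -1/1868*3494 = -1747/934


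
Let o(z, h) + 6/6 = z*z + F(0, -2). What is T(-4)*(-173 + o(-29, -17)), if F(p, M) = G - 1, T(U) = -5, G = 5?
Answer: -3355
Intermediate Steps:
F(p, M) = 4 (F(p, M) = 5 - 1 = 4)
o(z, h) = 3 + z² (o(z, h) = -1 + (z*z + 4) = -1 + (z² + 4) = -1 + (4 + z²) = 3 + z²)
T(-4)*(-173 + o(-29, -17)) = -5*(-173 + (3 + (-29)²)) = -5*(-173 + (3 + 841)) = -5*(-173 + 844) = -5*671 = -3355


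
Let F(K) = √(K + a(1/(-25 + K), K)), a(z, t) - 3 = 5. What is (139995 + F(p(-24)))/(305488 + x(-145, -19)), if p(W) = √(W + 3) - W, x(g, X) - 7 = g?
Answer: 27999/61070 + √(32 + I*√21)/305350 ≈ 0.45849 + 1.3231e-6*I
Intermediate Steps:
a(z, t) = 8 (a(z, t) = 3 + 5 = 8)
x(g, X) = 7 + g
p(W) = √(3 + W) - W
F(K) = √(8 + K) (F(K) = √(K + 8) = √(8 + K))
(139995 + F(p(-24)))/(305488 + x(-145, -19)) = (139995 + √(8 + (√(3 - 24) - 1*(-24))))/(305488 + (7 - 145)) = (139995 + √(8 + (√(-21) + 24)))/(305488 - 138) = (139995 + √(8 + (I*√21 + 24)))/305350 = (139995 + √(8 + (24 + I*√21)))*(1/305350) = (139995 + √(32 + I*√21))*(1/305350) = 27999/61070 + √(32 + I*√21)/305350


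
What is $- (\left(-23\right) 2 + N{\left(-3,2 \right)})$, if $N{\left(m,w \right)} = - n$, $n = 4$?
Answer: $50$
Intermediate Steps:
$N{\left(m,w \right)} = -4$ ($N{\left(m,w \right)} = \left(-1\right) 4 = -4$)
$- (\left(-23\right) 2 + N{\left(-3,2 \right)}) = - (\left(-23\right) 2 - 4) = - (-46 - 4) = \left(-1\right) \left(-50\right) = 50$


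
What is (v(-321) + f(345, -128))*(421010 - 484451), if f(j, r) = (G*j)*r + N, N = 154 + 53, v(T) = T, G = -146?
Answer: -409019733486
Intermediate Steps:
N = 207
f(j, r) = 207 - 146*j*r (f(j, r) = (-146*j)*r + 207 = -146*j*r + 207 = 207 - 146*j*r)
(v(-321) + f(345, -128))*(421010 - 484451) = (-321 + (207 - 146*345*(-128)))*(421010 - 484451) = (-321 + (207 + 6447360))*(-63441) = (-321 + 6447567)*(-63441) = 6447246*(-63441) = -409019733486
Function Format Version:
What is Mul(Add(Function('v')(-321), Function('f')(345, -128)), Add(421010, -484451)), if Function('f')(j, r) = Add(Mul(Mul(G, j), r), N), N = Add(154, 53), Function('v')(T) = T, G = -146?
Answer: -409019733486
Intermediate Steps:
N = 207
Function('f')(j, r) = Add(207, Mul(-146, j, r)) (Function('f')(j, r) = Add(Mul(Mul(-146, j), r), 207) = Add(Mul(-146, j, r), 207) = Add(207, Mul(-146, j, r)))
Mul(Add(Function('v')(-321), Function('f')(345, -128)), Add(421010, -484451)) = Mul(Add(-321, Add(207, Mul(-146, 345, -128))), Add(421010, -484451)) = Mul(Add(-321, Add(207, 6447360)), -63441) = Mul(Add(-321, 6447567), -63441) = Mul(6447246, -63441) = -409019733486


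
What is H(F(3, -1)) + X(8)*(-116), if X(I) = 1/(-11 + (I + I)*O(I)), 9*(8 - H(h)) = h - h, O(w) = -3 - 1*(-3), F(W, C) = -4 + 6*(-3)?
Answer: 204/11 ≈ 18.545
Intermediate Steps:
F(W, C) = -22 (F(W, C) = -4 - 18 = -22)
O(w) = 0 (O(w) = -3 + 3 = 0)
H(h) = 8 (H(h) = 8 - (h - h)/9 = 8 - ⅑*0 = 8 + 0 = 8)
X(I) = -1/11 (X(I) = 1/(-11 + (I + I)*0) = 1/(-11 + (2*I)*0) = 1/(-11 + 0) = 1/(-11) = -1/11)
H(F(3, -1)) + X(8)*(-116) = 8 - 1/11*(-116) = 8 + 116/11 = 204/11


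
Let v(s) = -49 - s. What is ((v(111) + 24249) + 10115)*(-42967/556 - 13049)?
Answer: -62407002261/139 ≈ -4.4897e+8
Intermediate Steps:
((v(111) + 24249) + 10115)*(-42967/556 - 13049) = (((-49 - 1*111) + 24249) + 10115)*(-42967/556 - 13049) = (((-49 - 111) + 24249) + 10115)*(-42967*1/556 - 13049) = ((-160 + 24249) + 10115)*(-42967/556 - 13049) = (24089 + 10115)*(-7298211/556) = 34204*(-7298211/556) = -62407002261/139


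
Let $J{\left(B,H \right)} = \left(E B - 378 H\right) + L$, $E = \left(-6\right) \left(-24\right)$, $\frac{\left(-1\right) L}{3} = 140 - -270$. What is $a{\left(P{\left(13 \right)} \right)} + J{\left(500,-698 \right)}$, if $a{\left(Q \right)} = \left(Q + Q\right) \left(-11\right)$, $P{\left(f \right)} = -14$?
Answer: $334922$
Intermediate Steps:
$L = -1230$ ($L = - 3 \left(140 - -270\right) = - 3 \left(140 + 270\right) = \left(-3\right) 410 = -1230$)
$E = 144$
$a{\left(Q \right)} = - 22 Q$ ($a{\left(Q \right)} = 2 Q \left(-11\right) = - 22 Q$)
$J{\left(B,H \right)} = -1230 - 378 H + 144 B$ ($J{\left(B,H \right)} = \left(144 B - 378 H\right) - 1230 = \left(- 378 H + 144 B\right) - 1230 = -1230 - 378 H + 144 B$)
$a{\left(P{\left(13 \right)} \right)} + J{\left(500,-698 \right)} = \left(-22\right) \left(-14\right) - -334614 = 308 + \left(-1230 + 263844 + 72000\right) = 308 + 334614 = 334922$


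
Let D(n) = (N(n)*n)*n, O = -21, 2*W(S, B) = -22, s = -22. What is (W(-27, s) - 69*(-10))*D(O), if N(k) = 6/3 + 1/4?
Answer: 2694951/4 ≈ 6.7374e+5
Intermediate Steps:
W(S, B) = -11 (W(S, B) = (1/2)*(-22) = -11)
N(k) = 9/4 (N(k) = 6*(1/3) + 1*(1/4) = 2 + 1/4 = 9/4)
D(n) = 9*n**2/4 (D(n) = (9*n/4)*n = 9*n**2/4)
(W(-27, s) - 69*(-10))*D(O) = (-11 - 69*(-10))*((9/4)*(-21)**2) = (-11 + 690)*((9/4)*441) = 679*(3969/4) = 2694951/4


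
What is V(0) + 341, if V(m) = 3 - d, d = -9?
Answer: 353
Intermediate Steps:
V(m) = 12 (V(m) = 3 - 1*(-9) = 3 + 9 = 12)
V(0) + 341 = 12 + 341 = 353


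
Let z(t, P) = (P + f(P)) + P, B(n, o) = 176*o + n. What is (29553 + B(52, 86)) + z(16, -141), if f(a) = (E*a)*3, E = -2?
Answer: 45305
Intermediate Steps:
f(a) = -6*a (f(a) = -2*a*3 = -6*a)
B(n, o) = n + 176*o
z(t, P) = -4*P (z(t, P) = (P - 6*P) + P = -5*P + P = -4*P)
(29553 + B(52, 86)) + z(16, -141) = (29553 + (52 + 176*86)) - 4*(-141) = (29553 + (52 + 15136)) + 564 = (29553 + 15188) + 564 = 44741 + 564 = 45305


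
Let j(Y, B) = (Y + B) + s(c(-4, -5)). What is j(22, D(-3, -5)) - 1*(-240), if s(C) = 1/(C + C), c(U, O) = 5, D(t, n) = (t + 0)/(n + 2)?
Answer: 2631/10 ≈ 263.10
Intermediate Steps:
D(t, n) = t/(2 + n)
s(C) = 1/(2*C)
j(Y, B) = ⅒ + B + Y (j(Y, B) = (Y + B) + (½)/5 = (B + Y) + (½)*(⅕) = (B + Y) + ⅒ = ⅒ + B + Y)
j(22, D(-3, -5)) - 1*(-240) = (⅒ - 3/(2 - 5) + 22) - 1*(-240) = (⅒ - 3/(-3) + 22) + 240 = (⅒ - 3*(-⅓) + 22) + 240 = (⅒ + 1 + 22) + 240 = 231/10 + 240 = 2631/10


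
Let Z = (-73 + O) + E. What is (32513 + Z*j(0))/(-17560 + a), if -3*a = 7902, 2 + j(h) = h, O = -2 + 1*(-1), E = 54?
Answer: -32557/20194 ≈ -1.6122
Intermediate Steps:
O = -3 (O = -2 - 1 = -3)
j(h) = -2 + h
a = -2634 (a = -⅓*7902 = -2634)
Z = -22 (Z = (-73 - 3) + 54 = -76 + 54 = -22)
(32513 + Z*j(0))/(-17560 + a) = (32513 - 22*(-2 + 0))/(-17560 - 2634) = (32513 - 22*(-2))/(-20194) = (32513 + 44)*(-1/20194) = 32557*(-1/20194) = -32557/20194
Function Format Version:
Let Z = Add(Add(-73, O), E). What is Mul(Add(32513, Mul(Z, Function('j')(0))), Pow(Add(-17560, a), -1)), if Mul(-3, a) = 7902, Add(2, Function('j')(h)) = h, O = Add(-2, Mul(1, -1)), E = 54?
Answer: Rational(-32557, 20194) ≈ -1.6122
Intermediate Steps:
O = -3 (O = Add(-2, -1) = -3)
Function('j')(h) = Add(-2, h)
a = -2634 (a = Mul(Rational(-1, 3), 7902) = -2634)
Z = -22 (Z = Add(Add(-73, -3), 54) = Add(-76, 54) = -22)
Mul(Add(32513, Mul(Z, Function('j')(0))), Pow(Add(-17560, a), -1)) = Mul(Add(32513, Mul(-22, Add(-2, 0))), Pow(Add(-17560, -2634), -1)) = Mul(Add(32513, Mul(-22, -2)), Pow(-20194, -1)) = Mul(Add(32513, 44), Rational(-1, 20194)) = Mul(32557, Rational(-1, 20194)) = Rational(-32557, 20194)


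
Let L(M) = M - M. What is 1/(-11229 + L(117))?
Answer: -1/11229 ≈ -8.9055e-5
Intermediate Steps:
L(M) = 0
1/(-11229 + L(117)) = 1/(-11229 + 0) = 1/(-11229) = -1/11229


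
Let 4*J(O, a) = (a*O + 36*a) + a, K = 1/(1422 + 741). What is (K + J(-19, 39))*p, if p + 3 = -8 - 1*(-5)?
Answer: -759215/721 ≈ -1053.0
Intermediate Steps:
p = -6 (p = -3 + (-8 - 1*(-5)) = -3 + (-8 + 5) = -3 - 3 = -6)
K = 1/2163 ≈ 0.00046232
J(O, a) = 37*a/4 + O*a/4 (J(O, a) = ((a*O + 36*a) + a)/4 = ((O*a + 36*a) + a)/4 = ((36*a + O*a) + a)/4 = (37*a + O*a)/4 = 37*a/4 + O*a/4)
(K + J(-19, 39))*p = (1/2163 + (¼)*39*(37 - 19))*(-6) = (1/2163 + (¼)*39*18)*(-6) = (1/2163 + 351/2)*(-6) = (759215/4326)*(-6) = -759215/721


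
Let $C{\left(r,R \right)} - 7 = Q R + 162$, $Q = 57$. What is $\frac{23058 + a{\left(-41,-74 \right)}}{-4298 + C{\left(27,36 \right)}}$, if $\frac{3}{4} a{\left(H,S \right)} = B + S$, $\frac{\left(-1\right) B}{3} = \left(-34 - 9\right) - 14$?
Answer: $- \frac{69562}{6231} \approx -11.164$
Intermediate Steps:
$B = 171$ ($B = - 3 \left(\left(-34 - 9\right) - 14\right) = - 3 \left(-43 - 14\right) = \left(-3\right) \left(-57\right) = 171$)
$C{\left(r,R \right)} = 169 + 57 R$ ($C{\left(r,R \right)} = 7 + \left(57 R + 162\right) = 7 + \left(162 + 57 R\right) = 169 + 57 R$)
$a{\left(H,S \right)} = 228 + \frac{4 S}{3}$ ($a{\left(H,S \right)} = \frac{4 \left(171 + S\right)}{3} = 228 + \frac{4 S}{3}$)
$\frac{23058 + a{\left(-41,-74 \right)}}{-4298 + C{\left(27,36 \right)}} = \frac{23058 + \left(228 + \frac{4}{3} \left(-74\right)\right)}{-4298 + \left(169 + 57 \cdot 36\right)} = \frac{23058 + \left(228 - \frac{296}{3}\right)}{-4298 + \left(169 + 2052\right)} = \frac{23058 + \frac{388}{3}}{-4298 + 2221} = \frac{69562}{3 \left(-2077\right)} = \frac{69562}{3} \left(- \frac{1}{2077}\right) = - \frac{69562}{6231}$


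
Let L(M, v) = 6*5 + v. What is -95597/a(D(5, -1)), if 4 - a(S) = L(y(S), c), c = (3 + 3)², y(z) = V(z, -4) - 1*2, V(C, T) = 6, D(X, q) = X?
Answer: 95597/62 ≈ 1541.9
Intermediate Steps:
y(z) = 4 (y(z) = 6 - 1*2 = 6 - 2 = 4)
c = 36 (c = 6² = 36)
L(M, v) = 30 + v
a(S) = -62 (a(S) = 4 - (30 + 36) = 4 - 1*66 = 4 - 66 = -62)
-95597/a(D(5, -1)) = -95597/(-62) = -95597*(-1/62) = 95597/62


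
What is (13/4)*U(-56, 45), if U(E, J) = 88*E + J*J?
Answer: -37739/4 ≈ -9434.8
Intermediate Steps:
U(E, J) = J² + 88*E (U(E, J) = 88*E + J² = J² + 88*E)
(13/4)*U(-56, 45) = (13/4)*(45² + 88*(-56)) = (13*(¼))*(2025 - 4928) = (13/4)*(-2903) = -37739/4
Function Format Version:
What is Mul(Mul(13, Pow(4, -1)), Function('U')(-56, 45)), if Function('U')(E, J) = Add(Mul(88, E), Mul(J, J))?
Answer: Rational(-37739, 4) ≈ -9434.8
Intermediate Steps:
Function('U')(E, J) = Add(Pow(J, 2), Mul(88, E)) (Function('U')(E, J) = Add(Mul(88, E), Pow(J, 2)) = Add(Pow(J, 2), Mul(88, E)))
Mul(Mul(13, Pow(4, -1)), Function('U')(-56, 45)) = Mul(Mul(13, Pow(4, -1)), Add(Pow(45, 2), Mul(88, -56))) = Mul(Mul(13, Rational(1, 4)), Add(2025, -4928)) = Mul(Rational(13, 4), -2903) = Rational(-37739, 4)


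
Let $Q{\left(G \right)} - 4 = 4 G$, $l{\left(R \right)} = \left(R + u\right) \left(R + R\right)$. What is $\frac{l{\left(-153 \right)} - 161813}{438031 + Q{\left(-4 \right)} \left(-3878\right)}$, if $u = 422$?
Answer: $- \frac{244127}{484567} \approx -0.5038$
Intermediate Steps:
$l{\left(R \right)} = 2 R \left(422 + R\right)$ ($l{\left(R \right)} = \left(R + 422\right) \left(R + R\right) = \left(422 + R\right) 2 R = 2 R \left(422 + R\right)$)
$Q{\left(G \right)} = 4 + 4 G$
$\frac{l{\left(-153 \right)} - 161813}{438031 + Q{\left(-4 \right)} \left(-3878\right)} = \frac{2 \left(-153\right) \left(422 - 153\right) - 161813}{438031 + \left(4 + 4 \left(-4\right)\right) \left(-3878\right)} = \frac{2 \left(-153\right) 269 - 161813}{438031 + \left(4 - 16\right) \left(-3878\right)} = \frac{-82314 - 161813}{438031 - -46536} = - \frac{244127}{438031 + 46536} = - \frac{244127}{484567}$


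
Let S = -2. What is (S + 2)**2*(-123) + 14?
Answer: 14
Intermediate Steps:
(S + 2)**2*(-123) + 14 = (-2 + 2)**2*(-123) + 14 = 0**2*(-123) + 14 = 0*(-123) + 14 = 0 + 14 = 14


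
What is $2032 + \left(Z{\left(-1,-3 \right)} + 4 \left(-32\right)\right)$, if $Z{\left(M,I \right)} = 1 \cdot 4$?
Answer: $1908$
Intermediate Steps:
$Z{\left(M,I \right)} = 4$
$2032 + \left(Z{\left(-1,-3 \right)} + 4 \left(-32\right)\right) = 2032 + \left(4 + 4 \left(-32\right)\right) = 2032 + \left(4 - 128\right) = 2032 - 124 = 1908$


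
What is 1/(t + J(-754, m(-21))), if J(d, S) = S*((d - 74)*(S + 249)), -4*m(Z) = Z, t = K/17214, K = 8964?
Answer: -11476/12683553255 ≈ -9.0479e-7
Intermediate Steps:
t = 1494/2869 (t = 8964/17214 = 8964*(1/17214) = 1494/2869 ≈ 0.52074)
m(Z) = -Z/4
J(d, S) = S*(-74 + d)*(249 + S) (J(d, S) = S*((-74 + d)*(249 + S)) = S*(-74 + d)*(249 + S))
1/(t + J(-754, m(-21))) = 1/(1494/2869 + (-¼*(-21))*(-18426 - (-37)*(-21)/2 + 249*(-754) - ¼*(-21)*(-754))) = 1/(1494/2869 + 21*(-18426 - 74*21/4 - 187746 + (21/4)*(-754))/4) = 1/(1494/2869 + 21*(-18426 - 777/2 - 187746 - 7917/2)/4) = 1/(1494/2869 + (21/4)*(-210519)) = 1/(1494/2869 - 4420899/4) = 1/(-12683553255/11476) = -11476/12683553255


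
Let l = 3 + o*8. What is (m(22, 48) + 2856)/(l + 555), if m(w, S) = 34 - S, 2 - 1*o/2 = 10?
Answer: 1421/215 ≈ 6.6093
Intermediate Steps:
o = -16 (o = 4 - 2*10 = 4 - 20 = -16)
l = -125 (l = 3 - 16*8 = 3 - 128 = -125)
(m(22, 48) + 2856)/(l + 555) = ((34 - 1*48) + 2856)/(-125 + 555) = ((34 - 48) + 2856)/430 = (-14 + 2856)*(1/430) = 2842*(1/430) = 1421/215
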